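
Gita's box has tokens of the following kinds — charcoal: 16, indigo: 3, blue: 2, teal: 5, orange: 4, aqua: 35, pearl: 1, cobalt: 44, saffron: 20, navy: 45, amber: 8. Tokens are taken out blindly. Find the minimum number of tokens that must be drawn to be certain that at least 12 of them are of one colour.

The 11 colours are the holes; the tokens drawn are the pigeons.
To avoid 12 of any one colour, the worst case takes at most 11 of each colour, or every token of a colour that has fewer than 11.
That gives 11 + 3 + 2 + 5 + 4 + 11 + 1 + 11 + 11 + 11 + 8 = 78 tokens with no colour reaching 12.
The next token forces some colour to 12, so 78 + 1 = 79.

79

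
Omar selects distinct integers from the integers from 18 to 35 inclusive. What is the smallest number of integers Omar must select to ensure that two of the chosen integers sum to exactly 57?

12

Group the elements by complementary pair {x, 57−x}: {22,35}, {23,34}, {24,33}, …, giving 7 two-element pairs and 4 integers whose partner 57−x falls outside [18,35].
Pigeonhole: treating each of those 11 groups as a pigeonhole, one can pick one integer per group — 11 integers — with no two summing to 57.
The 12th integer lands in an occupied pair, forcing a sum of 57.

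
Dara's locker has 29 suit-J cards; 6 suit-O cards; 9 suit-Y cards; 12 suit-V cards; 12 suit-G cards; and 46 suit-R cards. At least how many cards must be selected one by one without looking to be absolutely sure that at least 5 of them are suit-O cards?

113

In the worst case for collecting suit-O cards, every non-suit-O card comes out first.
There are 29 + 9 + 12 + 12 + 46 = 108 non-suit-O cards altogether.
After those, each further card must be suit-O, so 108 + 5 = 113 draws guarantee 5 suit-O cards.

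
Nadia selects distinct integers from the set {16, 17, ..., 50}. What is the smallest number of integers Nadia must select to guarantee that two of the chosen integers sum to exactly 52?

26

Group the elements by complementary pair {x, 52−x}: {16,36}, {17,35}, {18,34}, …, giving 10 two-element pairs; the single value 26 (it cannot pair with itself since the integers are distinct); and 14 integers whose partner 52−x falls outside [16,50].
By the pigeonhole principle, treating each of those 25 groups as a pigeonhole, one can pick one integer per group — 25 integers — with no two summing to 52.
The 26th integer lands in an occupied pair, forcing a sum of 52.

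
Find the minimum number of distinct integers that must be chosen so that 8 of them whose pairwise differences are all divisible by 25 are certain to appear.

176

Integers whose pairwise differences are multiples of 25 are exactly those sharing a remainder mod 25. The 25 residue classes mod 25 are the pigeonholes.
With 175 integers one could put 7 in each residue class and have no class reach 8.
The 176th integer pushes some class to 8, so 25·7 + 1 = 176.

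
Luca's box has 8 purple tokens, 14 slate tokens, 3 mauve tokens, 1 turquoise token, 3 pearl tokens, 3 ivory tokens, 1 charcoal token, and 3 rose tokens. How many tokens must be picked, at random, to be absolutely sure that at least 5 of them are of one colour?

Put each drawn token into a box by colour. The largest draw with every box below 5 takes min(count, 4) from each colour; colours with fewer than 4 contribute all they have.
Σ min(cᵢ, 4) = 4 + 4 + 3 + 1 + 3 + 3 + 1 + 3 = 22.
Draw number 22 + 1 = 23 must push one box to 5.

23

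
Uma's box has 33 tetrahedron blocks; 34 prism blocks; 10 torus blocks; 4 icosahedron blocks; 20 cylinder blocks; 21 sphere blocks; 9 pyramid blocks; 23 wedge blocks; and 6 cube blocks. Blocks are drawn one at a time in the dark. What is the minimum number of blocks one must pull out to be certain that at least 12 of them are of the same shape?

85

Put each drawn block into a box by shape. The largest draw with every box below 12 takes min(count, 11) from each shape; shapes with fewer than 11 contribute all they have.
Σ min(cᵢ, 11) = 11 + 11 + 10 + 4 + 11 + 11 + 9 + 11 + 6 = 84.
Draw number 84 + 1 = 85 must push one box to 12.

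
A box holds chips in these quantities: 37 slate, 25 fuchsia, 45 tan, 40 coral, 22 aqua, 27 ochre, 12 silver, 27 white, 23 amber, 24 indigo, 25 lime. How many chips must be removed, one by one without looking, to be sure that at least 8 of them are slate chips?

In the worst case for collecting slate chips, every non-slate chip comes out first.
There are 25 + 45 + 40 + 22 + 27 + 12 + 27 + 23 + 24 + 25 = 270 non-slate chips altogether.
After those, each further chip must be slate, so 270 + 8 = 278 draws guarantee 8 slate chips.

278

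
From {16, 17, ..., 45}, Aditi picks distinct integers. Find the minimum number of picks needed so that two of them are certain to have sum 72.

22

A set avoiding the sum 72 can contain at most one of each pair {x, 72−x}, plus the 12 elements whose complement lies outside the range or equal to its own complement.
The integers 16, …, 36 (21 of them) are such a set: any two sum to at least 16+17 = 33 and at most 35+36 = 71 < 72.
Any 22nd integer completes one of the 9 pairs, so 22 choices force a sum of 72.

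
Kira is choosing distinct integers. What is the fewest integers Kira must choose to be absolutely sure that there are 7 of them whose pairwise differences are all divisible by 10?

Integers whose pairwise differences are multiples of 10 are exactly those sharing a remainder mod 10. The 10 residue classes mod 10 are the pigeonholes.
With 60 integers one could put 6 in each residue class and have no class reach 7.
The 61st integer pushes some class to 7, so 10·6 + 1 = 61.

61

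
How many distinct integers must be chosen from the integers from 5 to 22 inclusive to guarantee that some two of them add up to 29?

11

Two chosen integers sum to 29 exactly when both halves of some pair {x, 29−x} with 7 ≤ x ≤ 29−x ≤ 22 are chosen — 8 such pairs.
The remaining 2 elements (those with no distinct partner in range) can never complete a 29-sum, so the worst case takes all of them and one from each pair: 2 + 8 = 10.
The 11th integer has to be the second member of some pair, so 10 + 1 = 11.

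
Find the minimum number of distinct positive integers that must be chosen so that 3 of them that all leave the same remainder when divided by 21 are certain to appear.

43

The 21 residue classes mod 21 are the pigeonholes.
With 42 integers one could put 2 in each residue class and have no class reach 3.
The 43rd integer pushes some class to 3, so 21·2 + 1 = 43.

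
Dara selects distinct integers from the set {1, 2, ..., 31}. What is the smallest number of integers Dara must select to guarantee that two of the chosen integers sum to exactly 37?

Two chosen integers sum to 37 exactly when both halves of some pair {x, 37−x} with 6 ≤ x ≤ 37−x ≤ 31 are chosen — 13 such pairs.
The remaining 5 elements (those with no distinct partner in range) can never complete a 37-sum, so the worst case takes all of them and one from each pair: 5 + 13 = 18.
Pigeonhole: the 19th integer has to be the second member of some pair, so 18 + 1 = 19.

19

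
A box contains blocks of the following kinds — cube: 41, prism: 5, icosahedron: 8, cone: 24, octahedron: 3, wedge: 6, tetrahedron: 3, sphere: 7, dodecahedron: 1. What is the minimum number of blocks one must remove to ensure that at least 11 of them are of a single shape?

54

Put each drawn block into a box by shape. The largest draw with every box below 11 takes min(count, 10) from each shape; shapes with fewer than 10 contribute all they have.
Σ min(cᵢ, 10) = 10 + 5 + 8 + 10 + 3 + 6 + 3 + 7 + 1 = 53.
Draw number 53 + 1 = 54 must push one box to 11.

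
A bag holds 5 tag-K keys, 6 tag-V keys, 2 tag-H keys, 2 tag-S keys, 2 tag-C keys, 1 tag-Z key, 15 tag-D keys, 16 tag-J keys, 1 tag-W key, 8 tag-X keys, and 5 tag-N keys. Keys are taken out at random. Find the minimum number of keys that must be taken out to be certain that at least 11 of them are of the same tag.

By pigeonhole, put each drawn key into a box by tag. The largest draw with every box below 11 takes min(count, 10) from each tag; tags with fewer than 10 contribute all they have.
Σ min(cᵢ, 10) = 5 + 6 + 2 + 2 + 2 + 1 + 10 + 10 + 1 + 8 + 5 = 52.
Draw number 52 + 1 = 53 must push one box to 11.

53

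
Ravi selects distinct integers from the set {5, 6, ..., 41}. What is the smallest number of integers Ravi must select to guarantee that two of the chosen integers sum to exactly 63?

28

Group the elements by complementary pair {x, 63−x}: {22,41}, {23,40}, {24,39}, …, giving 10 two-element pairs and 17 integers whose partner 63−x falls outside [5,41].
Treating each of those 27 groups as a pigeonhole, one can pick one integer per group — 27 integers — with no two summing to 63.
The 28th integer lands in an occupied pair, forcing a sum of 63.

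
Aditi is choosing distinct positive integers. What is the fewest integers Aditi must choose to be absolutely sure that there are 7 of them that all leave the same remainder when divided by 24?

Pigeonhole: the 24 residue classes mod 24 are the pigeonholes.
With 144 integers one could put 6 in each residue class and have no class reach 7.
The 145th integer pushes some class to 7, so 24·6 + 1 = 145.

145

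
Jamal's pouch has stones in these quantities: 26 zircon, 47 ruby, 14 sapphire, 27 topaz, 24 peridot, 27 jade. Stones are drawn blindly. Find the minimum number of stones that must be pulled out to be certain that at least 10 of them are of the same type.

55

An adversary could hand out at most 9 stones per type: 9 + 9 + 9 + 9 + 9 + 9 = 54 stones and still no type has 10.
Pigeonhole: one more stone lands in a type already at 9, so 55 draws are enough and 54 are not.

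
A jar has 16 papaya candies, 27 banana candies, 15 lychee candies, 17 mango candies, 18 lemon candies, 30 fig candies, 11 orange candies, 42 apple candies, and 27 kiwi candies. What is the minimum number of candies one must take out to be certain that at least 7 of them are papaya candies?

In the worst case for collecting papaya candies, every non-papaya candy comes out first.
There are 27 + 15 + 17 + 18 + 30 + 11 + 42 + 27 = 187 non-papaya candies altogether.
After those, each further candy must be papaya, so 187 + 7 = 194 draws guarantee 7 papaya candies.

194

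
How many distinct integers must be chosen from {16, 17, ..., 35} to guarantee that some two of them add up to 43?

A set avoiding the sum 43 can contain at most one of each pair {x, 43−x}, plus the 8 elements whose complement lies outside the range.
The integers 22, …, 35 (14 of them) are such a set: any two sum to at least 22+23 = 45 > 43.
Any 15th integer completes one of the 6 pairs, so 15 choices force a sum of 43.

15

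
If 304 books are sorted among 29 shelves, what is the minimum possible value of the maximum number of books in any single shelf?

By the pigeonhole principle, the 29 shelves are the holes and the 304 books are the pigeons.
If every shelf held at most 10 books, the total would be at most 29 × 10 = 290, which is less than 304.
So some shelf holds at least ⌈304/29⌉ = 11 books.

11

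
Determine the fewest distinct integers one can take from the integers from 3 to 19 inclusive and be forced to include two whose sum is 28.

13

A set avoiding the sum 28 can contain at most one of each pair {x, 28−x}, plus the 7 elements whose complement lies outside the range or equal to its own complement.
The integers 3, …, 14 (12 of them) are such a set: any two sum to at least 3+4 = 7 and at most 13+14 = 27 < 28.
By the pigeonhole principle, any 13th integer completes one of the 5 pairs, so 13 choices force a sum of 28.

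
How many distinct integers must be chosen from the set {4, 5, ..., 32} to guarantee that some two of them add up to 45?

20

Two chosen integers sum to 45 exactly when both halves of some pair {x, 45−x} with 13 ≤ x ≤ 45−x ≤ 32 are chosen — 10 such pairs.
The remaining 9 elements (those with no distinct partner in range) can never complete a 45-sum, so the worst case takes all of them and one from each pair: 9 + 10 = 19.
Pigeonhole: the 20th integer has to be the second member of some pair, so 19 + 1 = 20.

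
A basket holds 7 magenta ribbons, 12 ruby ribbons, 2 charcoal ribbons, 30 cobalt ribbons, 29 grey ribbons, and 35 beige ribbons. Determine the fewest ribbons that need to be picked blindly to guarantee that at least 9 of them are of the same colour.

Put each drawn ribbon into a box by colour. The largest draw with every box below 9 takes min(count, 8) from each colour; colours with fewer than 8 contribute all they have.
Σ min(cᵢ, 8) = 7 + 8 + 2 + 8 + 8 + 8 = 41.
Draw number 41 + 1 = 42 must push one box to 9.

42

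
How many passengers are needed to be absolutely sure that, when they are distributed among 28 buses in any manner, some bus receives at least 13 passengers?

337

With 336 passengers one could put exactly 12 in each of the 28 buses, and no bus would reach 13.
By pigeonhole, one more passenger must land in a bus that already has 12, giving it 13.
So 28 × 12 + 1 = 337 passengers are required.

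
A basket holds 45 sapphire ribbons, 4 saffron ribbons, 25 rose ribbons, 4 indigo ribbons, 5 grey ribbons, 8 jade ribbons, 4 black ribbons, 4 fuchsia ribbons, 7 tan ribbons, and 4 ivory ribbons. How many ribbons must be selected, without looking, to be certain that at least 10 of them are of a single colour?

59

By the pigeonhole principle, put each drawn ribbon into a box by colour. The largest draw with every box below 10 takes min(count, 9) from each colour; colours with fewer than 9 contribute all they have.
Σ min(cᵢ, 9) = 9 + 4 + 9 + 4 + 5 + 8 + 4 + 4 + 7 + 4 = 58.
Draw number 58 + 1 = 59 must push one box to 10.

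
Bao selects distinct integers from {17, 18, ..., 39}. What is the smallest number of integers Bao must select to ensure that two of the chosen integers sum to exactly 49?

16

A set avoiding the sum 49 can contain at most one of each pair {x, 49−x}, plus the 7 elements whose complement lies outside the range.
The integers 25, …, 39 (15 of them) are such a set: any two sum to at least 25+26 = 51 > 49.
Any 16th integer completes one of the 8 pairs, so 16 choices force a sum of 49.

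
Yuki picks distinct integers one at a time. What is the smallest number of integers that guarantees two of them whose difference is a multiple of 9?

Integers whose pairwise differences are multiples of 9 are exactly those sharing a remainder mod 9. By pigeonhole, the 9 residue classes mod 9 are the pigeonholes.
With 9 integers one could put 1 in each residue class and have no class reach 2.
The 10th integer pushes some class to 2, so 9·1 + 1 = 10.

10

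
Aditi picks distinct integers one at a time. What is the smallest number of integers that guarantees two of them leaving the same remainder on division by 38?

39

Pigeonhole: the 38 residue classes mod 38 are the pigeonholes.
With 38 integers one could put 1 in each residue class and have no class reach 2.
The 39th integer pushes some class to 2, so 38·1 + 1 = 39.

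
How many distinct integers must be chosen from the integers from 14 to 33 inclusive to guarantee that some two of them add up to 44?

Two chosen integers sum to 44 exactly when both halves of some pair {x, 44−x} with 14 ≤ x ≤ 44−x ≤ 30 are chosen — 8 such pairs.
The remaining 4 elements (those with no distinct partner in range) can never complete a 44-sum, so the worst case takes all of them and one from each pair: 4 + 8 = 12.
The 13th integer has to be the second member of some pair, so 12 + 1 = 13.

13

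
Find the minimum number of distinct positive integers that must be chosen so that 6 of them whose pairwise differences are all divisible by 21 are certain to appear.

Integers whose pairwise differences are multiples of 21 are exactly those sharing a remainder mod 21. Pigeonhole: the 21 residue classes mod 21 are the pigeonholes.
With 105 integers one could put 5 in each residue class and have no class reach 6.
The 106th integer pushes some class to 6, so 21·5 + 1 = 106.

106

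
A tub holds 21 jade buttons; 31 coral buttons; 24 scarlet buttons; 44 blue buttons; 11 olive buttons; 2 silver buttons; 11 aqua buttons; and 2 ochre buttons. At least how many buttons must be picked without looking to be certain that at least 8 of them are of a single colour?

By pigeonhole, the 8 colours are the holes; the buttons drawn are the pigeons.
To avoid 8 of any one colour, the worst case takes at most 7 of each colour, or every button of a colour that has fewer than 7.
That gives 7 + 7 + 7 + 7 + 7 + 2 + 7 + 2 = 46 buttons with no colour reaching 8.
The next button forces some colour to 8, so 46 + 1 = 47.

47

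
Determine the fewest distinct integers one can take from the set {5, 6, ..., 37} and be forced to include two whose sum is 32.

23

Two chosen integers sum to 32 exactly when both halves of some pair {x, 32−x} with 5 ≤ x ≤ 32−x ≤ 27 are chosen — 11 such pairs.
The remaining 11 elements (those with no distinct partner in range) can never complete a 32-sum, so the worst case takes all of them and one from each pair: 11 + 11 = 22.
By the pigeonhole principle, the 23rd integer has to be the second member of some pair, so 22 + 1 = 23.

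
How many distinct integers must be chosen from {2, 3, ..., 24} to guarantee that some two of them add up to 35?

Two chosen integers sum to 35 exactly when both halves of some pair {x, 35−x} with 11 ≤ x ≤ 35−x ≤ 24 are chosen — 7 such pairs.
The remaining 9 elements (those with no distinct partner in range) can never complete a 35-sum, so the worst case takes all of them and one from each pair: 9 + 7 = 16.
By the pigeonhole principle, the 17th integer has to be the second member of some pair, so 16 + 1 = 17.

17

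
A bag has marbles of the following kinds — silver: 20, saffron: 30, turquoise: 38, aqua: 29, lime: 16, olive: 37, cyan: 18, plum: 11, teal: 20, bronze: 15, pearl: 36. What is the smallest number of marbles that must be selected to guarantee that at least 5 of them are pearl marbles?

In the worst case for collecting pearl marbles, every non-pearl marble comes out first.
There are 20 + 30 + 38 + 29 + 16 + 37 + 18 + 11 + 20 + 15 = 234 non-pearl marbles altogether.
After those, each further marble must be pearl, so 234 + 5 = 239 draws guarantee 5 pearl marbles.

239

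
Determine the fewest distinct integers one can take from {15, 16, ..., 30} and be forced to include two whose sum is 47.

10

A set avoiding the sum 47 can contain at most one of each pair {x, 47−x}, plus the 2 elements whose complement lies outside the range.
The integers 15, …, 23 (9 of them) are such a set: any two sum to at least 15+16 = 31 and at most 22+23 = 45 < 47.
By pigeonhole, any 10th integer completes one of the 7 pairs, so 10 choices force a sum of 47.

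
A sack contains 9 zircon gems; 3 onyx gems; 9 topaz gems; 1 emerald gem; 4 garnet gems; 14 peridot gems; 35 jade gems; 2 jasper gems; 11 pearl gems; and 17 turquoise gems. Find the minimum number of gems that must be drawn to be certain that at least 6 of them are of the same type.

41

Pigeonhole: put each drawn gem into a box by type. The largest draw with every box below 6 takes min(count, 5) from each type; types with fewer than 5 contribute all they have.
Σ min(cᵢ, 5) = 5 + 3 + 5 + 1 + 4 + 5 + 5 + 2 + 5 + 5 = 40.
Draw number 40 + 1 = 41 must push one box to 6.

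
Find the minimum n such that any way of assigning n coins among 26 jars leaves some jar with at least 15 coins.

365

With 364 coins one could put exactly 14 in each of the 26 jars, and no jar would reach 15.
By pigeonhole, one more coin must land in a jar that already has 14, giving it 15.
So 26 × 14 + 1 = 365 coins are required.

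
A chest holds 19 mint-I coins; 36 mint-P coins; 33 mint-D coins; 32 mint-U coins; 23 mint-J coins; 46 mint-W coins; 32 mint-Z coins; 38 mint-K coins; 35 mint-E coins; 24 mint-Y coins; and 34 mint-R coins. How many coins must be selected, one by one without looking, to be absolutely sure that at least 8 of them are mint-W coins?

314

In the worst case for collecting mint-W coins, every non-mint-W coin comes out first.
There are 19 + 36 + 33 + 32 + 23 + 32 + 38 + 35 + 24 + 34 = 306 non-mint-W coins altogether.
After those, each further coin must be mint-W, so 306 + 8 = 314 draws guarantee 8 mint-W coins.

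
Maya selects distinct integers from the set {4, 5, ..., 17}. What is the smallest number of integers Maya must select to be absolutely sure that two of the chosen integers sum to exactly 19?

Group the elements by complementary pair {x, 19−x}: {4,15}, {5,14}, {6,13}, …, giving 6 two-element pairs and 2 integers whose partner 19−x falls outside [4,17].
By pigeonhole, treating each of those 8 groups as a pigeonhole, one can pick one integer per group — 8 integers — with no two summing to 19.
The 9th integer lands in an occupied pair, forcing a sum of 19.

9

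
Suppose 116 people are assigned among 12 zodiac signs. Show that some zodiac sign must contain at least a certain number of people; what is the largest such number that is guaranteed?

Pigeonhole: the 12 zodiac signs are the holes and the 116 people are the pigeons.
If every zodiac sign held at most 9 people, the total would be at most 12 × 9 = 108, which is less than 116.
So some zodiac sign holds at least ⌈116/12⌉ = 10 people.

10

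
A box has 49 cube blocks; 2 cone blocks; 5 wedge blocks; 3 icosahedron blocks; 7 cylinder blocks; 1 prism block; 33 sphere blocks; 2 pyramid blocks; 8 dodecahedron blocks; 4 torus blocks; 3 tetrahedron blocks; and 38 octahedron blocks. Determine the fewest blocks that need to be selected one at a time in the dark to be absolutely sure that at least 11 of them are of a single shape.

The 12 shapes are the holes; the blocks drawn are the pigeons.
To avoid 11 of any one shape, the worst case takes at most 10 of each shape, or every block of a shape that has fewer than 10.
That gives 10 + 2 + 5 + 3 + 7 + 1 + 10 + 2 + 8 + 4 + 3 + 10 = 65 blocks with no shape reaching 11.
The next block forces some shape to 11, so 65 + 1 = 66.

66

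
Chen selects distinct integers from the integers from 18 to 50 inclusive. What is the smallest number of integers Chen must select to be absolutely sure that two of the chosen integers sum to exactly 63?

20

A set avoiding the sum 63 can contain at most one of each pair {x, 63−x}, plus the 5 elements whose complement lies outside the range.
The integers 32, …, 50 (19 of them) are such a set: any two sum to at least 32+33 = 65 > 63.
Any 20th integer completes one of the 14 pairs, so 20 choices force a sum of 63.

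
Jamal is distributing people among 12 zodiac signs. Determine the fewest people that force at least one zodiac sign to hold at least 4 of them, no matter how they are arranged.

With 36 people one could put exactly 3 in each of the 12 zodiac signs, and no zodiac sign would reach 4.
One more person must land in a zodiac sign that already has 3, giving it 4.
So 12 × 3 + 1 = 37 people are required.

37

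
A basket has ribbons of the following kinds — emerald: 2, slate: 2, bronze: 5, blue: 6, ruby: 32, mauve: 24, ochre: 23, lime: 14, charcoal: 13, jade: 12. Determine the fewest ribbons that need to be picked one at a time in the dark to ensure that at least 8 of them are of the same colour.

The 10 colours are the holes; the ribbons drawn are the pigeons.
To avoid 8 of any one colour, the worst case takes at most 7 of each colour, or every ribbon of a colour that has fewer than 7.
That gives 2 + 2 + 5 + 6 + 7 + 7 + 7 + 7 + 7 + 7 = 57 ribbons with no colour reaching 8.
The next ribbon forces some colour to 8, so 57 + 1 = 58.

58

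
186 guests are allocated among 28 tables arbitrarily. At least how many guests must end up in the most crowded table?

By pigeonhole, the 28 tables are the holes and the 186 guests are the pigeons.
If every table held at most 6 guests, the total would be at most 28 × 6 = 168, which is less than 186.
So some table holds at least ⌈186/28⌉ = 7 guests.

7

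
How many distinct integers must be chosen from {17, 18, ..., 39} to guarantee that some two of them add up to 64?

Two chosen integers sum to 64 exactly when both halves of some pair {x, 64−x} with 25 ≤ x ≤ 64−x ≤ 39 are chosen — 7 such pairs.
The remaining 9 elements (those with no distinct partner in range) can never complete a 64-sum, so the worst case takes all of them and one from each pair: 9 + 7 = 16.
The 17th integer has to be the second member of some pair, so 16 + 1 = 17.

17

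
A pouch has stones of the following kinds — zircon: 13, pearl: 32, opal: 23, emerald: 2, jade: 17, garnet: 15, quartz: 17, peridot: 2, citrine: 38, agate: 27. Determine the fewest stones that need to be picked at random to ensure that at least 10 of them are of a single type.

An adversary could hand out at most 9 stones per type (emerald, peridot run out sooner): 9 + 9 + 9 + 2 + 9 + 9 + 9 + 2 + 9 + 9 = 76 stones and still no type has 10.
Pigeonhole: one more stone lands in a type already at 9, so 77 draws are enough and 76 are not.

77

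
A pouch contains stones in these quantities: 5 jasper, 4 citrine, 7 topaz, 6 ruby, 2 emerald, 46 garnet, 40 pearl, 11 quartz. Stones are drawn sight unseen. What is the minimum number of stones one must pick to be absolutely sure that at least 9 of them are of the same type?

By the pigeonhole principle, put each drawn stone into a box by type. The largest draw with every box below 9 takes min(count, 8) from each type; types with fewer than 8 contribute all they have.
Σ min(cᵢ, 8) = 5 + 4 + 7 + 6 + 2 + 8 + 8 + 8 = 48.
Draw number 48 + 1 = 49 must push one box to 9.

49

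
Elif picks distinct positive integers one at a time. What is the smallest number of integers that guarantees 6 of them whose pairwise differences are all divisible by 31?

156

Integers whose pairwise differences are multiples of 31 are exactly those sharing a remainder mod 31. By the pigeonhole principle, the 31 residue classes mod 31 are the pigeonholes.
With 155 integers one could put 5 in each residue class and have no class reach 6.
The 156th integer pushes some class to 6, so 31·5 + 1 = 156.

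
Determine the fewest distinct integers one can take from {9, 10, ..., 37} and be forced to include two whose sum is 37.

A set avoiding the sum 37 can contain at most one of each pair {x, 37−x}, plus the 9 elements whose complement lies outside the range.
The integers 19, …, 37 (19 of them) are such a set: any two sum to at least 19+20 = 39 > 37.
Any 20th integer completes one of the 10 pairs, so 20 choices force a sum of 37.

20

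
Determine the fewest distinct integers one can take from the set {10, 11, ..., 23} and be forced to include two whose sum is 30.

Group the elements by complementary pair {x, 30−x}: {10,20}, {11,19}, {12,18}, …, giving 5 two-element pairs; the single value 15 (it cannot pair with itself since the integers are distinct); and 3 integers whose partner 30−x falls outside [10,23].
By pigeonhole, treating each of those 9 groups as a pigeonhole, one can pick one integer per group — 9 integers — with no two summing to 30.
The 10th integer lands in an occupied pair, forcing a sum of 30.

10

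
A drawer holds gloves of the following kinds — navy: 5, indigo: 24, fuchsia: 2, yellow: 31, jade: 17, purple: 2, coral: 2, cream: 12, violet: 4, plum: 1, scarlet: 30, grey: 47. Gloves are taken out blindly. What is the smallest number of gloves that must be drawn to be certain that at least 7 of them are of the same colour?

53

An adversary could hand out at most 6 gloves per colour (6 colours run out sooner): 5 + 6 + 2 + 6 + 6 + 2 + 2 + 6 + 4 + 1 + 6 + 6 = 52 gloves and still no colour has 7.
One more glove lands in a colour already at 6, so 53 draws are enough and 52 are not.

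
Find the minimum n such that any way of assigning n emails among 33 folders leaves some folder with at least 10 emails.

298

With 297 emails one could put exactly 9 in each of the 33 folders, and no folder would reach 10.
By pigeonhole, one more email must land in a folder that already has 9, giving it 10.
So 33 × 9 + 1 = 298 emails are required.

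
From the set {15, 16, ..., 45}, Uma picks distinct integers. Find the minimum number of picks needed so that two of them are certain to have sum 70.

22

Group the elements by complementary pair {x, 70−x}: {25,45}, {26,44}, {27,43}, …, giving 10 two-element pairs, the single value 35 (it cannot pair with itself since the integers are distinct), and 10 integers whose partner 70−x falls outside [15,45].
Treating each of those 21 groups as a pigeonhole, one can pick one integer per group — 21 integers — with no two summing to 70.
The 22nd integer lands in an occupied pair, forcing a sum of 70.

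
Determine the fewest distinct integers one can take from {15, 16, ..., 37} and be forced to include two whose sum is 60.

17

Group the elements by complementary pair {x, 60−x}: {23,37}, {24,36}, {25,35}, …, giving 7 two-element pairs, the single value 30 (it cannot pair with itself since the integers are distinct), and 8 integers whose partner 60−x falls outside [15,37].
Treating each of those 16 groups as a pigeonhole, one can pick one integer per group — 16 integers — with no two summing to 60.
The 17th integer lands in an occupied pair, forcing a sum of 60.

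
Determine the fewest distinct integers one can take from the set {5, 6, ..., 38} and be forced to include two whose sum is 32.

24

A set avoiding the sum 32 can contain at most one of each pair {x, 32−x}, plus the 12 elements whose complement lies outside the range or equal to its own complement.
The integers 16, …, 38 (23 of them) are such a set: any two sum to at least 16+17 = 33 > 32.
Any 24th integer completes one of the 11 pairs, so 24 choices force a sum of 32.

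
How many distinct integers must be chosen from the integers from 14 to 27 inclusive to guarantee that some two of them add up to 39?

9

A set avoiding the sum 39 can contain at most one of each pair {x, 39−x}, plus the 2 elements whose complement lies outside the range.
The integers 20, …, 27 (8 of them) are such a set: any two sum to at least 20+21 = 41 > 39.
Any 9th integer completes one of the 6 pairs, so 9 choices force a sum of 39.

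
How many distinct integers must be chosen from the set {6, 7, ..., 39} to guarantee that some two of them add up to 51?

A set avoiding the sum 51 can contain at most one of each pair {x, 51−x}, plus the 6 elements whose complement lies outside the range.
The integers 6, …, 25 (20 of them) are such a set: any two sum to at least 6+7 = 13 and at most 24+25 = 49 < 51.
By the pigeonhole principle, any 21st integer completes one of the 14 pairs, so 21 choices force a sum of 51.

21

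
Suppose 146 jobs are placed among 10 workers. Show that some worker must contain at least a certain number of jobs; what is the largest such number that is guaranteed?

15

Pigeonhole: the 10 workers are the holes and the 146 jobs are the pigeons.
If every worker held at most 14 jobs, the total would be at most 10 × 14 = 140, which is less than 146.
So some worker holds at least ⌈146/10⌉ = 15 jobs.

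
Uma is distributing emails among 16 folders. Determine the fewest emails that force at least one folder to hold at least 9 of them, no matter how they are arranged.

129

With 128 emails one could put exactly 8 in each of the 16 folders, and no folder would reach 9.
One more email must land in a folder that already has 8, giving it 9.
So 16 × 8 + 1 = 129 emails are required.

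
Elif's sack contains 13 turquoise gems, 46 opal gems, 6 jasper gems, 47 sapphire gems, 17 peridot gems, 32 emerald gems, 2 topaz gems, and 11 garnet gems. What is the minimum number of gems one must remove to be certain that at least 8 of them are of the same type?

51

The 8 types are the holes; the gems drawn are the pigeons.
To avoid 8 of any one type, the worst case takes at most 7 of each type, or every gem of a type that has fewer than 7.
That gives 7 + 7 + 6 + 7 + 7 + 7 + 2 + 7 = 50 gems with no type reaching 8.
The next gem forces some type to 8, so 50 + 1 = 51.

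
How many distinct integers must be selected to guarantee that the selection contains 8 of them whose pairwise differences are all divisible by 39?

274

Integers whose pairwise differences are multiples of 39 are exactly those sharing a remainder mod 39. The 39 residue classes mod 39 are the pigeonholes.
With 273 integers one could put 7 in each residue class and have no class reach 8.
The 274th integer pushes some class to 8, so 39·7 + 1 = 274.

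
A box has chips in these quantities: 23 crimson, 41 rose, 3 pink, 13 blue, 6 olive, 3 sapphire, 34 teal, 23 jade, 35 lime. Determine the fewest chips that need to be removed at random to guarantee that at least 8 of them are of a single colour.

The 9 colours are the holes; the chips drawn are the pigeons.
To avoid 8 of any one colour, the worst case takes at most 7 of each colour, or every chip of a colour that has fewer than 7.
That gives 7 + 7 + 3 + 7 + 6 + 3 + 7 + 7 + 7 = 54 chips with no colour reaching 8.
The next chip forces some colour to 8, so 54 + 1 = 55.

55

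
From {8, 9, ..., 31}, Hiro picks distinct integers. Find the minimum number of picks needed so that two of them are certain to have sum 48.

18

Two chosen integers sum to 48 exactly when both halves of some pair {x, 48−x} with 17 ≤ x ≤ 48−x ≤ 31 are chosen — 7 such pairs.
The remaining 10 elements (those with no distinct partner in range) can never complete a 48-sum, so the worst case takes all of them and one from each pair: 10 + 7 = 17.
Pigeonhole: the 18th integer has to be the second member of some pair, so 17 + 1 = 18.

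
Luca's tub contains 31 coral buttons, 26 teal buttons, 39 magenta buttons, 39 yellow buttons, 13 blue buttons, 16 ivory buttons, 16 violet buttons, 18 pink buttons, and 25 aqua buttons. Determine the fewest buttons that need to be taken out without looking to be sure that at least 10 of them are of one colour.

By pigeonhole, put each drawn button into a box by colour. The largest draw with every box below 10 takes min(count, 9) from each colour.
Σ min(cᵢ, 9) = 9 + 9 + 9 + 9 + 9 + 9 + 9 + 9 + 9 = 81.
Draw number 81 + 1 = 82 must push one box to 10.

82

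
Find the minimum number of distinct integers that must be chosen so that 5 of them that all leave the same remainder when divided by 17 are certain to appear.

69

The 17 residue classes mod 17 are the pigeonholes.
With 68 integers one could put 4 in each residue class and have no class reach 5.
The 69th integer pushes some class to 5, so 17·4 + 1 = 69.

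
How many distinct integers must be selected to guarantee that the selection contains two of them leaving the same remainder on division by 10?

Pigeonhole: the 10 residue classes mod 10 are the pigeonholes.
With 10 integers one could put 1 in each residue class and have no class reach 2.
The 11th integer pushes some class to 2, so 10·1 + 1 = 11.

11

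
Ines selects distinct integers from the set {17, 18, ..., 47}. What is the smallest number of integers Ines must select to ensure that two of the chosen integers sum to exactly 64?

Group the elements by complementary pair {x, 64−x}: {17,47}, {18,46}, {19,45}, …, giving 15 two-element pairs and the single value 32 (it cannot pair with itself since the integers are distinct).
Treating each of those 16 groups as a pigeonhole, one can pick one integer per group — 16 integers — with no two summing to 64.
The 17th integer lands in an occupied pair, forcing a sum of 64.

17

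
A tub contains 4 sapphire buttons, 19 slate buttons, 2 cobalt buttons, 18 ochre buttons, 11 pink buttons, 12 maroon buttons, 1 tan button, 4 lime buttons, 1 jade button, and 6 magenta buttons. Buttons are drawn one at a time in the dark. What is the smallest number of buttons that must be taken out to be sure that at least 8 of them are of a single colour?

Pigeonhole: the 10 colours are the holes; the buttons drawn are the pigeons.
To avoid 8 of any one colour, the worst case takes at most 7 of each colour, or every button of a colour that has fewer than 7.
That gives 4 + 7 + 2 + 7 + 7 + 7 + 1 + 4 + 1 + 6 = 46 buttons with no colour reaching 8.
The next button forces some colour to 8, so 46 + 1 = 47.

47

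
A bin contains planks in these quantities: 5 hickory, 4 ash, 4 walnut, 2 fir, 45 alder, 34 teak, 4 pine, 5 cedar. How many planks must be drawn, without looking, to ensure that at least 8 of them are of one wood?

By the pigeonhole principle, the 8 woods are the holes; the planks drawn are the pigeons.
To avoid 8 of any one wood, the worst case takes at most 7 of each wood, or every plank of a wood that has fewer than 7.
That gives 5 + 4 + 4 + 2 + 7 + 7 + 4 + 5 = 38 planks with no wood reaching 8.
The next plank forces some wood to 8, so 38 + 1 = 39.

39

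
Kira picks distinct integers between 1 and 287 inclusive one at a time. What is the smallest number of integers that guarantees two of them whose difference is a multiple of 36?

Integers whose pairwise differences are multiples of 36 are exactly those sharing a remainder mod 36. Pigeonhole: the 36 residue classes mod 36 are the pigeonholes.
With 36 integers one could put 1 in each residue class and have no class reach 2.
The 37th integer pushes some class to 2, so 36·1 + 1 = 37.

37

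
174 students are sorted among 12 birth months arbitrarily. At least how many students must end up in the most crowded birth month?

The 12 birth months are the holes and the 174 students are the pigeons.
If every birth month held at most 14 students, the total would be at most 12 × 14 = 168, which is less than 174.
So some birth month holds at least ⌈174/12⌉ = 15 students.

15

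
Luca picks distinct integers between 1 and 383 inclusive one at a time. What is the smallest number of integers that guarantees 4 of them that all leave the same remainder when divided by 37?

The 37 residue classes mod 37 are the pigeonholes.
With 111 integers one could put 3 in each residue class and have no class reach 4.
The 112th integer pushes some class to 4, so 37·3 + 1 = 112.

112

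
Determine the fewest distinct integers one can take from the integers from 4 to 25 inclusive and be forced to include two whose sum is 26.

14

A set avoiding the sum 26 can contain at most one of each pair {x, 26−x}, plus the 4 elements whose complement lies outside the range or equal to its own complement.
The integers 13, …, 25 (13 of them) are such a set: any two sum to at least 13+14 = 27 > 26.
Pigeonhole: any 14th integer completes one of the 9 pairs, so 14 choices force a sum of 26.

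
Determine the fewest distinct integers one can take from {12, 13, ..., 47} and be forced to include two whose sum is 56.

21

Group the elements by complementary pair {x, 56−x}: {12,44}, {13,43}, {14,42}, …, giving 16 two-element pairs, the single value 28 (it cannot pair with itself since the integers are distinct), and 3 integers whose partner 56−x falls outside [12,47].
Treating each of those 20 groups as a pigeonhole, one can pick one integer per group — 20 integers — with no two summing to 56.
The 21st integer lands in an occupied pair, forcing a sum of 56.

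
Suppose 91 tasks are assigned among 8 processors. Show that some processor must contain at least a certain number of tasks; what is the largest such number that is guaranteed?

12

By the pigeonhole principle, the 8 processors are the holes and the 91 tasks are the pigeons.
If every processor held at most 11 tasks, the total would be at most 8 × 11 = 88, which is less than 91.
So some processor holds at least ⌈91/8⌉ = 12 tasks.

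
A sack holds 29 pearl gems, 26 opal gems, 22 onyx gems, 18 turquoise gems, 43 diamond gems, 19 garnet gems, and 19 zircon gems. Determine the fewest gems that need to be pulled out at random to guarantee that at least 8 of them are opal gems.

158

In the worst case for collecting opal gems, every non-opal gem comes out first.
There are 29 + 22 + 18 + 43 + 19 + 19 = 150 non-opal gems altogether.
After those, each further gem must be opal, so 150 + 8 = 158 draws guarantee 8 opal gems.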